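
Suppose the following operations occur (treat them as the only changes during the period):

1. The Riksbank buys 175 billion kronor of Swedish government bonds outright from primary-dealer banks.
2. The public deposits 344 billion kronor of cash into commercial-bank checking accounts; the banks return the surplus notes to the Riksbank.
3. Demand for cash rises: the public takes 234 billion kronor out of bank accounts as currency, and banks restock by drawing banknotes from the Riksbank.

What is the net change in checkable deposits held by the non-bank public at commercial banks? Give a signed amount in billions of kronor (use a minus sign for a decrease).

+110 billion

Riksbank balance sheet:
  Assets:      Securities +175B
  Liabilities: Bank reserves +285B, Currency in circulation −110B
Commercial banking system:
  Assets:      Reserves at CB +285B, Securities −175B
  Liabilities: Checkable deposits +110B
So the change in checkable deposits held by the non-bank public at commercial banks is +110 billion.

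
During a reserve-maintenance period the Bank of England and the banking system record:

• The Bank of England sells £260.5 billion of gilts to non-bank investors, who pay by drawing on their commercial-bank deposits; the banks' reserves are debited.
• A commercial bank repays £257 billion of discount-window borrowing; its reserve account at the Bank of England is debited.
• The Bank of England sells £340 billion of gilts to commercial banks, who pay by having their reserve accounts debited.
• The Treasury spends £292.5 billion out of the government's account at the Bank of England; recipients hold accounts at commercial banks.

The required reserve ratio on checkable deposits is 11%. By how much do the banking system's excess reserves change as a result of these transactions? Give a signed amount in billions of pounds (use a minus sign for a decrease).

Asset sale (to non-banks) £260.5 billion: reserves −£260.5B, deposits −£260.5B.
Discount-window repayment £257 billion: reserves −£257B, deposits 0.
OMO sale (to banks) £340 billion: reserves −£340B, deposits 0.
Government spending £292.5 billion: reserves +£292.5B, deposits +£292.5B.
Totals: Δreserves = −£565B, Δdeposits = +£32B.
Δrequired reserves = 11% × +£32B = +£3.52B.
Δexcess reserves = Δreserves − Δrequired = −£565B − (+£3.52B) = -£568.52 billion.

-£568.52 billion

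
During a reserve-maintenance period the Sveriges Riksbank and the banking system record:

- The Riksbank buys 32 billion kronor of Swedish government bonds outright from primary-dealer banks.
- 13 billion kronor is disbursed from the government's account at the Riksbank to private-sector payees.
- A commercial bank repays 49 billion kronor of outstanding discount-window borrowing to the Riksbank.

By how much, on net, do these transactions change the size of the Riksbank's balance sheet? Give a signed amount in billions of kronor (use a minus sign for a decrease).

-17 billion

OMO purchase (from banks) 32 billion kronor: a Riksbank asset is acquired → +32B.
Government spending 13 billion kronor: only the composition of liabilities changes → 0.
Discount-window repayment 49 billion kronor: a Riksbank asset is shed → −49B.
Net: 32 + 0 − 49 = -17 billion.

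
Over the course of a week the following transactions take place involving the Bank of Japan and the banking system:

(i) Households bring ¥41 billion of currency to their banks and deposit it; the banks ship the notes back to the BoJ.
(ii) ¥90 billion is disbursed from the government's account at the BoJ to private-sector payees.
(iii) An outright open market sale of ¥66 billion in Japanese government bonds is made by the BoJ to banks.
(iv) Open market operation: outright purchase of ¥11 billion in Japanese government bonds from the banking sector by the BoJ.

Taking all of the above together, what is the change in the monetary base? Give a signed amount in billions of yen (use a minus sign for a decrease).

BoJ balance sheet:
  Assets:      Securities −¥55B
  Liabilities: Bank reserves +¥76B, Currency in circulation −¥41B, Government deposits −¥90B
Commercial banking system:
  Assets:      Reserves at CB +¥76B, Securities +¥55B
  Liabilities: Checkable deposits +¥131B
Monetary base = currency + reserves: −¥41B + (+¥76B) = +¥35 billion.

+¥35 billion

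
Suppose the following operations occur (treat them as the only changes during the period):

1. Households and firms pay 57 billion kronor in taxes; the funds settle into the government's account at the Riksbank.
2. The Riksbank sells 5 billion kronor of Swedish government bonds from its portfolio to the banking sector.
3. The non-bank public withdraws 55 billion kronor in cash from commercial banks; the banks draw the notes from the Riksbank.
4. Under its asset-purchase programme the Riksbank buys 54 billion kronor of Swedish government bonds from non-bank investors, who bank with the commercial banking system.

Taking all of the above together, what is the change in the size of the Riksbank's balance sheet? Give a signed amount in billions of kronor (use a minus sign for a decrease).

+49 billion

Government account inflow 57 billion kronor: only the composition of liabilities changes → 0.
OMO sale (to banks) 5 billion kronor: a Riksbank asset is shed → −5B.
Currency withdrawal 55 billion kronor: only the composition of liabilities changes → 0.
Asset purchase (from non-banks) 54 billion kronor: a Riksbank asset is acquired → +54B.
Net: 0 − 5 + 0 + 54 = +49 billion.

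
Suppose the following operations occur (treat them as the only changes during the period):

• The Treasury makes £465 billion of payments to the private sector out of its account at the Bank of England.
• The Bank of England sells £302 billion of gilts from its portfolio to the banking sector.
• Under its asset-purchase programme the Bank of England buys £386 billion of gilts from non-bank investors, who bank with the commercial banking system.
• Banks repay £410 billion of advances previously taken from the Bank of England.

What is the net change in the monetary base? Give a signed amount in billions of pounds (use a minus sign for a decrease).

Government spending £465 billion: a non-base liability converts back to reserves → +£465B.
OMO sale (to banks) £302 billion: Bank of England balance sheet contracts → −£302B.
Asset purchase (from non-banks) £386 billion: Bank of England balance sheet expands → +£386B.
Discount-window repayment £410 billion: Bank of England balance sheet contracts → −£410B.
Net: 465 − 302 + 386 − 410 = +£139 billion.

+£139 billion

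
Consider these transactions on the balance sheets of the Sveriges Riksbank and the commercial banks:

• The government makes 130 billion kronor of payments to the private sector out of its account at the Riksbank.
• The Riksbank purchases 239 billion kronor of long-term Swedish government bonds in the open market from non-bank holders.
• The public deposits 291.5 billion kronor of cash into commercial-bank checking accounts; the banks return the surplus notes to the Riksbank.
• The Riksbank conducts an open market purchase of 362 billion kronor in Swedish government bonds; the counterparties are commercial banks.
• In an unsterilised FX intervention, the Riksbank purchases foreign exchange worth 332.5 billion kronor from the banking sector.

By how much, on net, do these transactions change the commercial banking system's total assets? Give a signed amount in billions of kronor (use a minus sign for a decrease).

+660.5 billion

Government spending 130 billion kronor: bank balance sheets expand → +130B.
Asset purchase (from non-banks) 239 billion kronor: bank balance sheets expand → +239B.
Currency deposit 291.5 billion kronor: bank balance sheets expand → +291.5B.
OMO purchase (from banks) 362 billion kronor: just an asset swap on bank balance sheets → 0.
FX purchase 332.5 billion kronor: just an asset swap on bank balance sheets → 0.
Net: 130 + 239 + 291.5 + 0 + 0 = +660.5 billion.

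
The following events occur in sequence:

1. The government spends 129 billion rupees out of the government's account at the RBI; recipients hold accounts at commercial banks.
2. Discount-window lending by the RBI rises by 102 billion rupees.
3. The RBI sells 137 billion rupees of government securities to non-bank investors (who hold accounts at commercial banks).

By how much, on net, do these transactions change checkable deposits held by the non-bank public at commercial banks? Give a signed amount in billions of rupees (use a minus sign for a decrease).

Government spending 129 billion rupees: non-bank counterparties' bank balances rise → +129B.
Discount-window loan 102 billion rupees: the counterparty is a bank, so public deposits are unchanged → 0.
Asset sale (to non-banks) 137 billion rupees: non-bank counterparties' bank balances fall → −137B.
Net: 129 + 0 − 137 = -8 billion.

-8 billion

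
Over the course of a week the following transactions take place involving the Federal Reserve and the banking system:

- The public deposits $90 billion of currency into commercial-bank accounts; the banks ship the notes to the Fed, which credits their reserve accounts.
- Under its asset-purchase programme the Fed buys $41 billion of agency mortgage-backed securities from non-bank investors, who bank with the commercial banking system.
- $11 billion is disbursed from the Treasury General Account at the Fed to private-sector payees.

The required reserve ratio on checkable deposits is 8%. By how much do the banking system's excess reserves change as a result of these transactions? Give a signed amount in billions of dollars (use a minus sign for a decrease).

Currency deposit $90 billion: reserves +$90B, deposits +$90B.
Asset purchase (from non-banks) $41 billion: reserves +$41B, deposits +$41B.
Government spending $11 billion: reserves +$11B, deposits +$11B.
Totals: Δreserves = +$142B, Δdeposits = +$142B.
Δrequired reserves = 8% × +$142B = +$11.36B.
Δexcess reserves = Δreserves − Δrequired = +$142B − (+$11.36B) = +$130.64 billion.

+$130.64 billion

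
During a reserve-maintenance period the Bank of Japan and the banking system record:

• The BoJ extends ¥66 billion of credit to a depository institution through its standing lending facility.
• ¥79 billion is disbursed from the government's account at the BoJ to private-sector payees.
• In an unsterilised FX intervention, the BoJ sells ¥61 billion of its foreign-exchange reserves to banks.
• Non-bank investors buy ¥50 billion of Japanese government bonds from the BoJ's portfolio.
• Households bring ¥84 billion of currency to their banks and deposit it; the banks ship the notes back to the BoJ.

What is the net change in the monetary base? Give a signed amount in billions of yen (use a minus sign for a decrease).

Discount-window loan ¥66 billion: BoJ balance sheet expands → +¥66B.
Government spending ¥79 billion: a non-base liability converts back to reserves → +¥79B.
FX sale ¥61 billion: BoJ balance sheet contracts → −¥61B.
Asset sale (to non-banks) ¥50 billion: BoJ balance sheet contracts → −¥50B.
Currency deposit ¥84 billion: just a shift between currency and reserves — both are base money → 0.
Net: 66 + 79 − 61 − 50 + 0 = +¥34 billion.

+¥34 billion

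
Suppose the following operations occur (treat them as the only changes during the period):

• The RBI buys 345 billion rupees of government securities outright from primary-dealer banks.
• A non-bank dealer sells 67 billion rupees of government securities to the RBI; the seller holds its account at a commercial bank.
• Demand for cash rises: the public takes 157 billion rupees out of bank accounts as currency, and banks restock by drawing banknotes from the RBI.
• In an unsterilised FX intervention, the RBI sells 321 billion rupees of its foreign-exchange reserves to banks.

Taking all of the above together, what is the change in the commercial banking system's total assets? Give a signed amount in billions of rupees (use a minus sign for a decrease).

-90 billion

RBI balance sheet:
  Assets:      Securities +412B, Foreign assets −321B
  Liabilities: Bank reserves −66B, Currency in circulation +157B
Commercial banking system:
  Assets:      Reserves at CB −66B, Securities −345B, Foreign assets +321B
  Liabilities: Checkable deposits −90B
Change in total bank assets = -90 billion.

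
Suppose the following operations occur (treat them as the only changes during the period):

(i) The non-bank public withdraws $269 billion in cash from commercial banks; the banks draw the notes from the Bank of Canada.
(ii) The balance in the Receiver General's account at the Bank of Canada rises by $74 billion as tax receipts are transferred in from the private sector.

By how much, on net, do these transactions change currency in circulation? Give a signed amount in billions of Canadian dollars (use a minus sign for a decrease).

Currency withdrawal $269 billion: notes leave the central bank → +$269B.
Government account inflow $74 billion: no currency enters or leaves circulation → 0.
Net: 269 + 0 = +$269 billion.

+$269 billion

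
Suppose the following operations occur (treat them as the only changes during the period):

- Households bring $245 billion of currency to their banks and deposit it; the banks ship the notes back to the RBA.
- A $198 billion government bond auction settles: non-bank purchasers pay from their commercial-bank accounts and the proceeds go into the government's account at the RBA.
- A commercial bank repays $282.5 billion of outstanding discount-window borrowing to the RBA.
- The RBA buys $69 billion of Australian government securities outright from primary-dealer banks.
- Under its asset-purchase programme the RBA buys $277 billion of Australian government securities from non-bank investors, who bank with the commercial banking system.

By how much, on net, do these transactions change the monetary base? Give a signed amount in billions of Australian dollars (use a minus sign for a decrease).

Currency deposit $245 billion: just a shift between currency and reserves — both are base money → 0.
Government account inflow $198 billion: reserves shift to a non-base liability → −$198B.
Discount-window repayment $282.5 billion: RBA balance sheet contracts → −$282.5B.
OMO purchase (from banks) $69 billion: RBA balance sheet expands → +$69B.
Asset purchase (from non-banks) $277 billion: RBA balance sheet expands → +$277B.
Net: 0 − 198 − 282.5 + 69 + 277 = -$134.5 billion.

-$134.5 billion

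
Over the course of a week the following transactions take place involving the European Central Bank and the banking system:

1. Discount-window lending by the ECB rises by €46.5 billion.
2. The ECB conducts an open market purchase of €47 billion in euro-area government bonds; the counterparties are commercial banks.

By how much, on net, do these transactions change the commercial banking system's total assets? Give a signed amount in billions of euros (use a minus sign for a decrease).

Discount-window loan €46.5 billion: bank balance sheets expand → +€46.5B.
OMO purchase (from banks) €47 billion: just an asset swap on bank balance sheets → 0.
Net: 46.5 + 0 = +€46.5 billion.

+€46.5 billion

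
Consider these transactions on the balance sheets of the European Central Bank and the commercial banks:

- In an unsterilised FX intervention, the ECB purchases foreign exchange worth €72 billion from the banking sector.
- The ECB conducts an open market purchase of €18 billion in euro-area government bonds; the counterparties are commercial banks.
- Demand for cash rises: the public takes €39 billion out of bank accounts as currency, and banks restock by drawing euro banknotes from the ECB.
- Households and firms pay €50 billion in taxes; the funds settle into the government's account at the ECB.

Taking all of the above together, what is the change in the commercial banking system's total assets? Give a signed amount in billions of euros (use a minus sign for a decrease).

-€89 billion

FX purchase €72 billion: just an asset swap on bank balance sheets → 0.
OMO purchase (from banks) €18 billion: just an asset swap on bank balance sheets → 0.
Currency withdrawal €39 billion: bank balance sheets shrink → −€39B.
Government account inflow €50 billion: bank balance sheets shrink → −€50B.
Net: 0 + 0 − 39 − 50 = -€89 billion.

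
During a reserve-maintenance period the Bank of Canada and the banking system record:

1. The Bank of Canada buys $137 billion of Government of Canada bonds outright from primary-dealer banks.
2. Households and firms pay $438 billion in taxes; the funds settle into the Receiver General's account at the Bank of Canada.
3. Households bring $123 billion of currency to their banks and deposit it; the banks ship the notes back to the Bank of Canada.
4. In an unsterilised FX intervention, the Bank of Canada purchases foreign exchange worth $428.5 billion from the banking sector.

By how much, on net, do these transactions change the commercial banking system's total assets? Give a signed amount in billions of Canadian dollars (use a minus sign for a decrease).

OMO purchase (from banks) $137 billion: just an asset swap on bank balance sheets → 0.
Government account inflow $438 billion: bank balance sheets shrink → −$438B.
Currency deposit $123 billion: bank balance sheets expand → +$123B.
FX purchase $428.5 billion: just an asset swap on bank balance sheets → 0.
Net: 0 − 438 + 123 + 0 = -$315 billion.

-$315 billion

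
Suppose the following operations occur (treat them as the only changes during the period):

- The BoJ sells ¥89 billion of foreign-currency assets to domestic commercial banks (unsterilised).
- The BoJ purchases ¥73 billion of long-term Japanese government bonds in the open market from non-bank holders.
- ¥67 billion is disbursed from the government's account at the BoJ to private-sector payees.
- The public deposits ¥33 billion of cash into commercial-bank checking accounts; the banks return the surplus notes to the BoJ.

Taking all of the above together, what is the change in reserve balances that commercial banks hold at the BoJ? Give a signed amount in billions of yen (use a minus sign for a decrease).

+¥84 billion

BoJ balance sheet:
  Assets:      Securities +¥73B, Foreign assets −¥89B
  Liabilities: Bank reserves +¥84B, Currency in circulation −¥33B, Government deposits −¥67B
So the change in reserve balances that commercial banks hold at the BoJ is +¥84 billion.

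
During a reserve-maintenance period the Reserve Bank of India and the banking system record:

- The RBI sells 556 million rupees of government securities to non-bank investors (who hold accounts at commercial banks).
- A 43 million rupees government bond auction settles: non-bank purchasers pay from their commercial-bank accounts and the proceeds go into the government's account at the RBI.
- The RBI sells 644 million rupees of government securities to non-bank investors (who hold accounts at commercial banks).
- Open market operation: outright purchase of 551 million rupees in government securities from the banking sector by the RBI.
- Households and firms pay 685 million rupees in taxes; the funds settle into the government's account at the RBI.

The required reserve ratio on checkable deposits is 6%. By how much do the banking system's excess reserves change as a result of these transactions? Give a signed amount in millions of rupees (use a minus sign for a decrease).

-1261.32 million

Asset sale (to non-banks) 556 million rupees: reserves −556M, deposits −556M.
Government account inflow 43 million rupees: reserves −43M, deposits −43M.
Asset sale (to non-banks) 644 million rupees: reserves −644M, deposits −644M.
OMO purchase (from banks) 551 million rupees: reserves +551M, deposits 0.
Government account inflow 685 million rupees: reserves −685M, deposits −685M.
Totals: Δreserves = −1377M, Δdeposits = −1928M.
Δrequired reserves = 6% × −1928M = −115.68M.
Δexcess reserves = Δreserves − Δrequired = −1377M − (−115.68M) = -1261.32 million.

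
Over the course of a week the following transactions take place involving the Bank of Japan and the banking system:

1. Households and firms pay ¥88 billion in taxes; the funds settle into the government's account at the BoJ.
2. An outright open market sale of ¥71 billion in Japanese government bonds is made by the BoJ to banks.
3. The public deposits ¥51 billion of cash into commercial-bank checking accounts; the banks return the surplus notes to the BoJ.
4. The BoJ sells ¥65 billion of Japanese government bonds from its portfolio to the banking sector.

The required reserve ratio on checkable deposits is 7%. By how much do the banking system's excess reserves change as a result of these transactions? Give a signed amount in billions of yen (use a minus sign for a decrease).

Government account inflow ¥88 billion: reserves −¥88B, deposits −¥88B.
OMO sale (to banks) ¥71 billion: reserves −¥71B, deposits 0.
Currency deposit ¥51 billion: reserves +¥51B, deposits +¥51B.
OMO sale (to banks) ¥65 billion: reserves −¥65B, deposits 0.
Totals: Δreserves = −¥173B, Δdeposits = −¥37B.
Δrequired reserves = 7% × −¥37B = −¥2.59B.
Δexcess reserves = Δreserves − Δrequired = −¥173B − (−¥2.59B) = -¥170.41 billion.

-¥170.41 billion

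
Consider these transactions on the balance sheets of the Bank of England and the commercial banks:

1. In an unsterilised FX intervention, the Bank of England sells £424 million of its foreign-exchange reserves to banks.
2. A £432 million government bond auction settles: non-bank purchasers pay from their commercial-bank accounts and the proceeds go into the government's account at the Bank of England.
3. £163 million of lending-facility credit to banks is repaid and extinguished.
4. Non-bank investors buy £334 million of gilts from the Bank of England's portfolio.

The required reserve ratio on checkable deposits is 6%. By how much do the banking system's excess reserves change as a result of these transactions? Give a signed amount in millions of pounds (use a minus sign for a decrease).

FX sale £424 million: reserves −£424M, deposits 0.
Government account inflow £432 million: reserves −£432M, deposits −£432M.
Discount-window repayment £163 million: reserves −£163M, deposits 0.
Asset sale (to non-banks) £334 million: reserves −£334M, deposits −£334M.
Totals: Δreserves = −£1353M, Δdeposits = −£766M.
Δrequired reserves = 6% × −£766M = −£45.96M.
Δexcess reserves = Δreserves − Δrequired = −£1353M − (−£45.96M) = -£1307.04 million.

-£1307.04 million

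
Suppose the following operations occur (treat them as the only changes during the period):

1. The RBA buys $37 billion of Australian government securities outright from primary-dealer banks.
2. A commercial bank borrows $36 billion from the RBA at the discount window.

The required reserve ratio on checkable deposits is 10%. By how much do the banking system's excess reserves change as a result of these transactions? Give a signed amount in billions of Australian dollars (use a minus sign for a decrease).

+$73 billion

OMO purchase (from banks) $37 billion: reserves +$37B, deposits 0.
Discount-window loan $36 billion: reserves +$36B, deposits 0.
Totals: Δreserves = +$73B, Δdeposits = 0.
Δrequired reserves = 10% × 0 = 0.
Δexcess reserves = Δreserves − Δrequired = +$73B − (0) = +$73 billion.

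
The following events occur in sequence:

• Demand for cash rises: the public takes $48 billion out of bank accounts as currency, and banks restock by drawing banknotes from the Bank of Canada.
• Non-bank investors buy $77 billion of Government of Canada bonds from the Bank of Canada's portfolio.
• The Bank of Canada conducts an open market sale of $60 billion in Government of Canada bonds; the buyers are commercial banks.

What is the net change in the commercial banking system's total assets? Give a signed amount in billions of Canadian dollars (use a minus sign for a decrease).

Currency withdrawal $48 billion: bank balance sheets shrink → −$48B.
Asset sale (to non-banks) $77 billion: bank balance sheets shrink → −$77B.
OMO sale (to banks) $60 billion: just an asset swap on bank balance sheets → 0.
Net: −48 − 77 + 0 = -$125 billion.

-$125 billion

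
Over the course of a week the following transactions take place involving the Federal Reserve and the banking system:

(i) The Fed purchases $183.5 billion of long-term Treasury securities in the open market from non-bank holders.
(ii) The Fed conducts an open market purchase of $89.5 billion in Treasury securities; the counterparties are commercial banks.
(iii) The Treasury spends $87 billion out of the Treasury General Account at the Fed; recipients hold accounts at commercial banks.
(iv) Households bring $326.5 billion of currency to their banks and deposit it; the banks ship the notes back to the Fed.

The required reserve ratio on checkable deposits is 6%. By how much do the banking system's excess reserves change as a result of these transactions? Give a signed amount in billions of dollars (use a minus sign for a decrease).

+$650.68 billion

Asset purchase (from non-banks) $183.5 billion: reserves +$183.5B, deposits +$183.5B.
OMO purchase (from banks) $89.5 billion: reserves +$89.5B, deposits 0.
Government spending $87 billion: reserves +$87B, deposits +$87B.
Currency deposit $326.5 billion: reserves +$326.5B, deposits +$326.5B.
Totals: Δreserves = +$686.5B, Δdeposits = +$597B.
Δrequired reserves = 6% × +$597B = +$35.82B.
Δexcess reserves = Δreserves − Δrequired = +$686.5B − (+$35.82B) = +$650.68 billion.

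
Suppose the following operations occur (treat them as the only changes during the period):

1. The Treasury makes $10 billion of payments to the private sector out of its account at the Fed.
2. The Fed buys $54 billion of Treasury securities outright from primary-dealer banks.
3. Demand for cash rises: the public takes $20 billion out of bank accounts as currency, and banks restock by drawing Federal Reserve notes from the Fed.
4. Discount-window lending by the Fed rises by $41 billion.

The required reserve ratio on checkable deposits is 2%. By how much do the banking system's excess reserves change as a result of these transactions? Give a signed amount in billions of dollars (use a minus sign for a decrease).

Government spending $10 billion: reserves +$10B, deposits +$10B.
OMO purchase (from banks) $54 billion: reserves +$54B, deposits 0.
Currency withdrawal $20 billion: reserves −$20B, deposits −$20B.
Discount-window loan $41 billion: reserves +$41B, deposits 0.
Totals: Δreserves = +$85B, Δdeposits = −$10B.
Δrequired reserves = 2% × −$10B = −$0.2B.
Δexcess reserves = Δreserves − Δrequired = +$85B − (−$0.2B) = +$85.2 billion.

+$85.2 billion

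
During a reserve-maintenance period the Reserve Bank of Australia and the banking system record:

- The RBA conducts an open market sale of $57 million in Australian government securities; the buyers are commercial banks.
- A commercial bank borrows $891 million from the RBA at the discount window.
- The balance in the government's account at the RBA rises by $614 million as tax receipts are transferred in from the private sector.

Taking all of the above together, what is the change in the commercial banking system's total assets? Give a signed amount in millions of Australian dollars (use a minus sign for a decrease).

RBA balance sheet:
  Assets:      Securities −$57M, Loans to banks +$891M
  Liabilities: Bank reserves +$220M, Government deposits +$614M
Commercial banking system:
  Assets:      Reserves at CB +$220M, Securities +$57M
  Liabilities: Checkable deposits −$614M, Borrowings from CB +$891M
Change in total bank assets = +$277 million.

+$277 million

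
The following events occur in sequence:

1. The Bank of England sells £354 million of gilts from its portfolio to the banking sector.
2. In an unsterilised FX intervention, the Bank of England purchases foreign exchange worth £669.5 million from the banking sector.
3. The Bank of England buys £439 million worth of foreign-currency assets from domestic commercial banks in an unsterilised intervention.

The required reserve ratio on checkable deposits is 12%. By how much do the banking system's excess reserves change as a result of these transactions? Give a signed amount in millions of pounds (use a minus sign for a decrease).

OMO sale (to banks) £354 million: reserves −£354M, deposits 0.
FX purchase £669.5 million: reserves +£669.5M, deposits 0.
FX purchase £439 million: reserves +£439M, deposits 0.
Totals: Δreserves = +£754.5M, Δdeposits = 0.
Δrequired reserves = 12% × 0 = 0.
Δexcess reserves = Δreserves − Δrequired = +£754.5M − (0) = +£754.5 million.

+£754.5 million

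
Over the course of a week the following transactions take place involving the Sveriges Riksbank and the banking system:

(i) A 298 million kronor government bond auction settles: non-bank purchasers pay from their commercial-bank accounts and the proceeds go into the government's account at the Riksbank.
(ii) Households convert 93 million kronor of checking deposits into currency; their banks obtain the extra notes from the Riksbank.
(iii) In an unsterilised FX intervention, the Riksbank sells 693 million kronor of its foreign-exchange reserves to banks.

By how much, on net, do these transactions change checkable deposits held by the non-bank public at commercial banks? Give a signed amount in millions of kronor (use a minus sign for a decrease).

Riksbank balance sheet:
  Assets:      Foreign assets −693M
  Liabilities: Bank reserves −1084M, Currency in circulation +93M, Government deposits +298M
Commercial banking system:
  Assets:      Reserves at CB −1084M, Foreign assets +693M
  Liabilities: Checkable deposits −391M
So the change in checkable deposits held by the non-bank public at commercial banks is -391 million.

-391 million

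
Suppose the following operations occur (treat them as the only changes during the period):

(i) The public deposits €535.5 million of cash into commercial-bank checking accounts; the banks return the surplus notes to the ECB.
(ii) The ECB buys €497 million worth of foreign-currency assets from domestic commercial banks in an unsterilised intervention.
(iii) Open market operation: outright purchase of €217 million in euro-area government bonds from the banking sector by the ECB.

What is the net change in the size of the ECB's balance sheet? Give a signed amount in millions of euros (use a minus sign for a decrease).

+€714 million

Currency deposit €535.5 million: only the composition of liabilities changes → 0.
FX purchase €497 million: an ECB asset is acquired → +€497M.
OMO purchase (from banks) €217 million: an ECB asset is acquired → +€217M.
Net: 0 + 497 + 217 = +€714 million.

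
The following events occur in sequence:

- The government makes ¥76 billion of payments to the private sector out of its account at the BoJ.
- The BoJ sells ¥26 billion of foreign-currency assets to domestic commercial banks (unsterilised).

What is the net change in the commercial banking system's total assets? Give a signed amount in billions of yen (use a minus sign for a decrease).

Government spending ¥76 billion: bank balance sheets expand → +¥76B.
FX sale ¥26 billion: just an asset swap on bank balance sheets → 0.
Net: 76 + 0 = +¥76 billion.

+¥76 billion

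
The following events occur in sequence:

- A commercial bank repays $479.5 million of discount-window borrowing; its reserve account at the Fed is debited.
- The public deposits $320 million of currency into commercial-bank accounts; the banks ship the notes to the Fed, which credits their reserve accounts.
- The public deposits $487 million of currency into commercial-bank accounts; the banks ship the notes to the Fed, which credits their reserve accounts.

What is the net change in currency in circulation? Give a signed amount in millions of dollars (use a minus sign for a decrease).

-$807 million

Discount-window repayment $479.5 million: no currency enters or leaves circulation → 0.
Currency deposit $320 million: notes return to the central bank → −$320M.
Currency deposit $487 million: notes return to the central bank → −$487M.
Net: 0 − 320 − 487 = -$807 million.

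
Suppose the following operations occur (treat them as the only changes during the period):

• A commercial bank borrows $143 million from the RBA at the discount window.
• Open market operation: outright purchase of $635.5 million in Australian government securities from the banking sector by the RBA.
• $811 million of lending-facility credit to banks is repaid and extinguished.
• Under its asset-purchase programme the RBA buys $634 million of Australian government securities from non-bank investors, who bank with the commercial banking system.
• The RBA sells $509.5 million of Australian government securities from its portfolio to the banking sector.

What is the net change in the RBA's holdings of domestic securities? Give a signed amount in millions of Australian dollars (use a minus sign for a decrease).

Discount-window loan $143 million: the RBA's securities portfolio is untouched → 0.
OMO purchase (from banks) $635.5 million: securities added to the RBA's portfolio → +$635.5M.
Discount-window repayment $811 million: the RBA's securities portfolio is untouched → 0.
Asset purchase (from non-banks) $634 million: securities added to the RBA's portfolio → +$634M.
OMO sale (to banks) $509.5 million: securities removed from the RBA's portfolio → −$509.5M.
Net: 0 + 635.5 + 0 + 634 − 509.5 = +$760 million.

+$760 million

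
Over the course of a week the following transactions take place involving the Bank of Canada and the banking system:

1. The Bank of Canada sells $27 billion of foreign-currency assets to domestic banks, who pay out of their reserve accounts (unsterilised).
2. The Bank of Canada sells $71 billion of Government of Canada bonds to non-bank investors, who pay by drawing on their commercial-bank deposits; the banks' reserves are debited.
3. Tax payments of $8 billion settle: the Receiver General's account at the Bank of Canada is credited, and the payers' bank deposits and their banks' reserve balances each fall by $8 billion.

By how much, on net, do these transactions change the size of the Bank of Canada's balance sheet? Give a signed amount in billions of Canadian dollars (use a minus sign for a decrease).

-$98 billion

Bank of Canada balance sheet:
  Assets:      Securities −$71B, Foreign assets −$27B
  Liabilities: Bank reserves −$106B, Government deposits +$8B
Change in total Bank of Canada assets = -$98 billion.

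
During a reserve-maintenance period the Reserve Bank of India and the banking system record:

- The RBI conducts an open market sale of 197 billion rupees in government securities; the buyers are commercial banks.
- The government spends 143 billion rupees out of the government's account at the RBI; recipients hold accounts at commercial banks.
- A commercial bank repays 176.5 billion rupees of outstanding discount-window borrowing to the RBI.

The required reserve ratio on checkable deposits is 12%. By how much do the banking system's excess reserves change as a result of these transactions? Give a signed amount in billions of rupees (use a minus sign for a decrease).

-247.66 billion

OMO sale (to banks) 197 billion rupees: reserves −197B, deposits 0.
Government spending 143 billion rupees: reserves +143B, deposits +143B.
Discount-window repayment 176.5 billion rupees: reserves −176.5B, deposits 0.
Totals: Δreserves = −230.5B, Δdeposits = +143B.
Δrequired reserves = 12% × +143B = +17.16B.
Δexcess reserves = Δreserves − Δrequired = −230.5B − (+17.16B) = -247.66 billion.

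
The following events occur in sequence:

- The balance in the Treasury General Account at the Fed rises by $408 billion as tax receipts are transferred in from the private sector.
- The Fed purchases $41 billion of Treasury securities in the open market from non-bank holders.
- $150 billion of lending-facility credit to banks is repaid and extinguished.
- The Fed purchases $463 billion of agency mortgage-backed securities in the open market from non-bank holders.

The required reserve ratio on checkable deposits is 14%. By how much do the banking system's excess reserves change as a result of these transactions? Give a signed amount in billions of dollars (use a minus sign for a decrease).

Government account inflow $408 billion: reserves −$408B, deposits −$408B.
Asset purchase (from non-banks) $41 billion: reserves +$41B, deposits +$41B.
Discount-window repayment $150 billion: reserves −$150B, deposits 0.
Asset purchase (from non-banks) $463 billion: reserves +$463B, deposits +$463B.
Totals: Δreserves = −$54B, Δdeposits = +$96B.
Δrequired reserves = 14% × +$96B = +$13.44B.
Δexcess reserves = Δreserves − Δrequired = −$54B − (+$13.44B) = -$67.44 billion.

-$67.44 billion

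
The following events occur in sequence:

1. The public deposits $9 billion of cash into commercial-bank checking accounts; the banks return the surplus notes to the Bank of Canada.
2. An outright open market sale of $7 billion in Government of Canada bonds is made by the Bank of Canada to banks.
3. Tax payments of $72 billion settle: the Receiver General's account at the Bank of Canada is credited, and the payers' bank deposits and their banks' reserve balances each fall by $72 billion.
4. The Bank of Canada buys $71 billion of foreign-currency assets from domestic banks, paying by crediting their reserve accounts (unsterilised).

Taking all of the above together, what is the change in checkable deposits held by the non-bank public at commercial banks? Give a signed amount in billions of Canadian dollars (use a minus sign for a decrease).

-$63 billion

Bank of Canada balance sheet:
  Assets:      Securities −$7B, Foreign assets +$71B
  Liabilities: Bank reserves +$1B, Currency in circulation −$9B, Government deposits +$72B
Commercial banking system:
  Assets:      Reserves at CB +$1B, Securities +$7B, Foreign assets −$71B
  Liabilities: Checkable deposits −$63B
So the change in checkable deposits held by the non-bank public at commercial banks is -$63 billion.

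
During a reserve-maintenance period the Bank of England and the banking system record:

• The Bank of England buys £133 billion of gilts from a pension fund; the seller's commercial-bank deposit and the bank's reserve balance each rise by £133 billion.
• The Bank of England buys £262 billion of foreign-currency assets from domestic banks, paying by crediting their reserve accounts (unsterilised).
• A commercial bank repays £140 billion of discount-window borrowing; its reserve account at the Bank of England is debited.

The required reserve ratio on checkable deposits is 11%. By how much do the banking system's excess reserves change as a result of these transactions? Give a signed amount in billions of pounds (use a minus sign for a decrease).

+£240.37 billion

Asset purchase (from non-banks) £133 billion: reserves +£133B, deposits +£133B.
FX purchase £262 billion: reserves +£262B, deposits 0.
Discount-window repayment £140 billion: reserves −£140B, deposits 0.
Totals: Δreserves = +£255B, Δdeposits = +£133B.
Δrequired reserves = 11% × +£133B = +£14.63B.
Δexcess reserves = Δreserves − Δrequired = +£255B − (+£14.63B) = +£240.37 billion.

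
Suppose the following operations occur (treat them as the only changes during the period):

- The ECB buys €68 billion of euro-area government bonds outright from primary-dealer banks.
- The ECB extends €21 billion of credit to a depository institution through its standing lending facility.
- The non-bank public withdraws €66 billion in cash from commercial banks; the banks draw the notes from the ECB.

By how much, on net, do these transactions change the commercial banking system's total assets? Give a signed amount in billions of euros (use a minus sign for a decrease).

ECB balance sheet:
  Assets:      Securities +€68B, Loans to banks +€21B
  Liabilities: Bank reserves +€23B, Currency in circulation +€66B
Commercial banking system:
  Assets:      Reserves at CB +€23B, Securities −€68B
  Liabilities: Checkable deposits −€66B, Borrowings from CB +€21B
Change in total bank assets = -€45 billion.

-€45 billion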